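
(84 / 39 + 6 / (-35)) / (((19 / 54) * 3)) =16236 / 8645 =1.88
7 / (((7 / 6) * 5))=6 / 5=1.20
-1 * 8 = -8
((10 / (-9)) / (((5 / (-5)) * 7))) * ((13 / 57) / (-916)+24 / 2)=1.90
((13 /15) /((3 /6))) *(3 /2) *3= 39 /5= 7.80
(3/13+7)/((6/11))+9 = 868/39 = 22.26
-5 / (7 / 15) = -75 / 7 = -10.71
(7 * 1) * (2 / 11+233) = 17955 / 11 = 1632.27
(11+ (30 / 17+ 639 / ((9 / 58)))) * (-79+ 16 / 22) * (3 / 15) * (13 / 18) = -262002013 / 5610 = -46702.68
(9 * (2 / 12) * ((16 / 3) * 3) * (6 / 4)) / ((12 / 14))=42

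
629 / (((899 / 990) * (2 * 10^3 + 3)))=622710 / 1800697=0.35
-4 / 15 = -0.27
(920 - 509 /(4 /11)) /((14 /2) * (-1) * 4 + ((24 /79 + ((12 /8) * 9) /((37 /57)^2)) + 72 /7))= -1452792383 /44298710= -32.80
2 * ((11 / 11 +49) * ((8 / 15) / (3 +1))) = 40 / 3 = 13.33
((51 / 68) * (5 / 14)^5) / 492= 0.00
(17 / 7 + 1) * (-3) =-72 / 7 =-10.29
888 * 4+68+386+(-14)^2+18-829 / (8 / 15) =2665.62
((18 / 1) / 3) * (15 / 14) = 45 / 7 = 6.43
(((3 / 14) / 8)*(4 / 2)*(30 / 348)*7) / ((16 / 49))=735 / 7424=0.10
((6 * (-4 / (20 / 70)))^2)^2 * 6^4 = 64524128256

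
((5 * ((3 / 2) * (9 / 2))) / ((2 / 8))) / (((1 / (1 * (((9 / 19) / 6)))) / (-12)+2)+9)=13.58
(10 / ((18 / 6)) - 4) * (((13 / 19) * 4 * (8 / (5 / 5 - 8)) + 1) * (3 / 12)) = 283 / 798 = 0.35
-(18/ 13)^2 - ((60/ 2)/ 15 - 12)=1366/ 169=8.08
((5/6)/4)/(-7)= -5/168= -0.03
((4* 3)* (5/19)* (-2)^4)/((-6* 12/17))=-680/57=-11.93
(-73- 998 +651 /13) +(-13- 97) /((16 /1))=-106891 /104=-1027.80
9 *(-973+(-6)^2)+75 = -8358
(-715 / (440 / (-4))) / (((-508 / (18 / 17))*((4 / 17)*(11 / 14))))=-819 / 11176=-0.07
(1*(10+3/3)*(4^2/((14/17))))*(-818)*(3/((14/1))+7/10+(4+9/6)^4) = -39231725401/245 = -160129491.43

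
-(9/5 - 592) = 2951/5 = 590.20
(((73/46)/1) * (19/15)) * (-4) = -2774/345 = -8.04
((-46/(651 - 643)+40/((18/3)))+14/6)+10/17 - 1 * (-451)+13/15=464819/1020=455.70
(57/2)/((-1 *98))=-57/196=-0.29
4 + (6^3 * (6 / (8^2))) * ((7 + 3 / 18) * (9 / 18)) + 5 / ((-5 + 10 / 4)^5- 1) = 3864765 / 50512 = 76.51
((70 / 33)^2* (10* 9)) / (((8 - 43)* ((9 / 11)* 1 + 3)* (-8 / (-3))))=-25 / 22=-1.14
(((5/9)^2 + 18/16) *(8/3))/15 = 929/3645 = 0.25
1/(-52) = -1/52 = -0.02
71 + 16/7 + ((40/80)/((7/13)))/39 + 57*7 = 19837/42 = 472.31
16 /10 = 8 /5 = 1.60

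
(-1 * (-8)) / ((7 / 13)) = 104 / 7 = 14.86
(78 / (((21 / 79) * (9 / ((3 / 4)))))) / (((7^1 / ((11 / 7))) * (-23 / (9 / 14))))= -33891 / 220892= -0.15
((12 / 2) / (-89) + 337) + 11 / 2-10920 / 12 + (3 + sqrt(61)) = -100493 / 178 + sqrt(61) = -556.76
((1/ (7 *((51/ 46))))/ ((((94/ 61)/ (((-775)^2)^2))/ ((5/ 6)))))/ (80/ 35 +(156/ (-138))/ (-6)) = 11641054355078125/ 1145766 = 10160062661.20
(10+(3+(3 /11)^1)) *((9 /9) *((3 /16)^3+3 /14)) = 462309 /157696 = 2.93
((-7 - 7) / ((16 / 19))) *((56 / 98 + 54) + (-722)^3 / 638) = 12513046695 / 1276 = 9806462.93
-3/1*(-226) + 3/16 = 10851/16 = 678.19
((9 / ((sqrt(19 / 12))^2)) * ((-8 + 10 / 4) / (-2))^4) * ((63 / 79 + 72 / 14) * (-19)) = -1298583495 / 35392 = -36691.44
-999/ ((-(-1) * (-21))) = 333/ 7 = 47.57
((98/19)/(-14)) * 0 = 0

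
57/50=1.14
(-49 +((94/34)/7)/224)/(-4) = 1306097/106624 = 12.25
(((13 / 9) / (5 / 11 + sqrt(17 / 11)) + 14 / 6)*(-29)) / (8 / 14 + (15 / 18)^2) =-37618 / 891 - 182*sqrt(187) / 81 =-72.95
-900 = -900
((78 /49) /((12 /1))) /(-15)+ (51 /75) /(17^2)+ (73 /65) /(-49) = -47773 /1624350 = -0.03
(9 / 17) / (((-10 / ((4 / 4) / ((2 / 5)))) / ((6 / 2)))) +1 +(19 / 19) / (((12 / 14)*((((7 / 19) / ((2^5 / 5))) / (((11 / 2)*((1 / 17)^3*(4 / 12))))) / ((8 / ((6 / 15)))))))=133393 / 176868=0.75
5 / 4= 1.25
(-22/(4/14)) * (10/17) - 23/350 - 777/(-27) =-887969/53550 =-16.58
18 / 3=6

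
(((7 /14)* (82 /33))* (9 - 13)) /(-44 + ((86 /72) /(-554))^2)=21744384768 /192517337485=0.11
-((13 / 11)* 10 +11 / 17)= -2331 / 187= -12.47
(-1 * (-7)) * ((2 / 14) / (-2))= -1 / 2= -0.50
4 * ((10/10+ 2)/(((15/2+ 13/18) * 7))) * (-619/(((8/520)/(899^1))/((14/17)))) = -3906496620/629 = -6210646.45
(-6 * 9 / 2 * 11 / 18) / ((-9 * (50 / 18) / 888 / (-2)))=-1172.16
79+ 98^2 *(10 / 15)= 19445 / 3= 6481.67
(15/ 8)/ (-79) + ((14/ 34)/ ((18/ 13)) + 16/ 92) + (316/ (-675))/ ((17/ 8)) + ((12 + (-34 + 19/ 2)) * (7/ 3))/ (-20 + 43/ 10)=54601576669/ 26187694200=2.09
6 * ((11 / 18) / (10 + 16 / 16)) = 1 / 3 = 0.33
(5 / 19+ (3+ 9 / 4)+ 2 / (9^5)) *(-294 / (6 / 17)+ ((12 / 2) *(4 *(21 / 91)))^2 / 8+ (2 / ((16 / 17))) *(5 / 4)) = -36863153077043 / 8089870464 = -4556.70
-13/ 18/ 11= -0.07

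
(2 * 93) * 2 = 372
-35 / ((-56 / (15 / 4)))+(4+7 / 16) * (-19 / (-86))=2287 / 688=3.32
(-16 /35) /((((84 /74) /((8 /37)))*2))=-32 /735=-0.04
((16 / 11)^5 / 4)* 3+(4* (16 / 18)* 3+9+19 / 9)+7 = 48790097 / 1449459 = 33.66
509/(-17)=-509/17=-29.94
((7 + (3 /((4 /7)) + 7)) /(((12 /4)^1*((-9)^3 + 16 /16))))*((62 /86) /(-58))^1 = 341 /3112512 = 0.00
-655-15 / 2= -1325 / 2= -662.50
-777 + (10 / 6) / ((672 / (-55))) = -1566707 / 2016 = -777.14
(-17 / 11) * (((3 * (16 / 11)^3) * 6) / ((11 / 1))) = -1253376 / 161051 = -7.78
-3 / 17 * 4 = -12 / 17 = -0.71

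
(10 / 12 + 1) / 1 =11 / 6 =1.83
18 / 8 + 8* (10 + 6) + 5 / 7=3667 / 28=130.96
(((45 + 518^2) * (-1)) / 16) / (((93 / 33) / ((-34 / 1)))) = 50185003 / 248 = 202358.88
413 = 413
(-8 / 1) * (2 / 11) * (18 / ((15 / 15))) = -288 / 11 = -26.18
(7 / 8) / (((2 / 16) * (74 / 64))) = 224 / 37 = 6.05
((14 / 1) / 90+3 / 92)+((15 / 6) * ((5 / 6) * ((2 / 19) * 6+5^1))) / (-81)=46001 / 1061910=0.04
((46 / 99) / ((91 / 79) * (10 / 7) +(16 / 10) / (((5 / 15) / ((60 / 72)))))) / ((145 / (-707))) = -0.40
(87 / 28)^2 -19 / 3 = 7811 / 2352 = 3.32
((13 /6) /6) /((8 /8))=0.36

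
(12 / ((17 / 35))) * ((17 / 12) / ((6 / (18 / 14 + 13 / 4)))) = 635 / 24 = 26.46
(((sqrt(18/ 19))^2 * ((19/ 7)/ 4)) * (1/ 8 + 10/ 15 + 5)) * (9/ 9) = 417/ 112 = 3.72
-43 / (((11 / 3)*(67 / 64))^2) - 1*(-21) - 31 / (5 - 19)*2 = 85588018 / 3802183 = 22.51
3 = 3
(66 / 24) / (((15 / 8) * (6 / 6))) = 22 / 15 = 1.47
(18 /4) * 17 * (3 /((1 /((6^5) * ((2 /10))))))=1784592 /5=356918.40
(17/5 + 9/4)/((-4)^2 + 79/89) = 10057/30060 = 0.33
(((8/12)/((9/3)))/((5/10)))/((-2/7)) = -14/9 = -1.56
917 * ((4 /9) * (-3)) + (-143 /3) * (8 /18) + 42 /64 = -1074121 /864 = -1243.20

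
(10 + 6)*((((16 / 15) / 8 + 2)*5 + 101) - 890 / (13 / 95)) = -102274.87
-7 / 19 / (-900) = 7 / 17100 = 0.00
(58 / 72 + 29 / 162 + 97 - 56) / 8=13603 / 2592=5.25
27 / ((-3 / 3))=-27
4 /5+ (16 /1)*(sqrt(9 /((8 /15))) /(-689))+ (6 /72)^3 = 0.71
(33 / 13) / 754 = 0.00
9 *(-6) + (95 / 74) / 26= -53.95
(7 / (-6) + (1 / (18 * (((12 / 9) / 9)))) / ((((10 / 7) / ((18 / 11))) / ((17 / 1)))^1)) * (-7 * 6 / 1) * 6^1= -170079 / 110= -1546.17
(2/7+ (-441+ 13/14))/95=-6157/1330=-4.63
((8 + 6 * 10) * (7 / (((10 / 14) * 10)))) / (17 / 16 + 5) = 10.99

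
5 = 5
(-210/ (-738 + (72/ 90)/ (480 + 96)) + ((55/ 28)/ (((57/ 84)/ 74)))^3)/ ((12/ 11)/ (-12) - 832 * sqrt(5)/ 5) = 1970307319332979000/ 305267690295725719 - 3606450517307084761600 * sqrt(5)/ 305267690295725719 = -26410.58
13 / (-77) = -13 / 77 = -0.17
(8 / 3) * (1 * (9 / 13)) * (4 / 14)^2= 96 / 637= 0.15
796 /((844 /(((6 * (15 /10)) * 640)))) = 1146240 /211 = 5432.42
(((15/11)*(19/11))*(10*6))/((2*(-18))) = -475/121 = -3.93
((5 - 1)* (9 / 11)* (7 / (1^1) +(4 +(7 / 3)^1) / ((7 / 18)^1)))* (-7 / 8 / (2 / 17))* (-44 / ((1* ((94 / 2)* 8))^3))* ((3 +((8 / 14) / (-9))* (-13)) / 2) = 667811 / 744203264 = 0.00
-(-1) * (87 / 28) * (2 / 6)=29 / 28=1.04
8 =8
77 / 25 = 3.08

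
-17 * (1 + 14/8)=-46.75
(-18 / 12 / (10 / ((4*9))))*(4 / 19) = -108 / 95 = -1.14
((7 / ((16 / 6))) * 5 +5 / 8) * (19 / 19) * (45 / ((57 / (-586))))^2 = 1062381375 / 361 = 2942884.70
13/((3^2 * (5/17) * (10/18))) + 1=246/25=9.84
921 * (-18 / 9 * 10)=-18420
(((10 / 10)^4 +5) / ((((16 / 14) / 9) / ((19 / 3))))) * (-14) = -8379 / 2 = -4189.50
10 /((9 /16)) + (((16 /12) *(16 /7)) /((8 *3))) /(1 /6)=1168 /63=18.54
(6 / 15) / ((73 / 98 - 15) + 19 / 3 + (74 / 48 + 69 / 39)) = -10192 / 117485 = -0.09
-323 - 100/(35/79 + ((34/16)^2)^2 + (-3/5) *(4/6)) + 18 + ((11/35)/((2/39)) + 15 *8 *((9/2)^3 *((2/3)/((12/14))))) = 18979542581183/2314229890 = 8201.23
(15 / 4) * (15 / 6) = 75 / 8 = 9.38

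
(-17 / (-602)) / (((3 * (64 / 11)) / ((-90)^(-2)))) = 0.00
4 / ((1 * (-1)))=-4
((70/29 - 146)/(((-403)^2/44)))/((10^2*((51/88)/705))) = -189445344/400338185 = -0.47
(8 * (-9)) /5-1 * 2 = -82 /5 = -16.40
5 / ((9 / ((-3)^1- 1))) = -20 / 9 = -2.22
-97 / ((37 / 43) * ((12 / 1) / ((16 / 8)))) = -4171 / 222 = -18.79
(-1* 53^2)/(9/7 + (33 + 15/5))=-19663/261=-75.34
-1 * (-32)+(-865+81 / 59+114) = -42340 / 59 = -717.63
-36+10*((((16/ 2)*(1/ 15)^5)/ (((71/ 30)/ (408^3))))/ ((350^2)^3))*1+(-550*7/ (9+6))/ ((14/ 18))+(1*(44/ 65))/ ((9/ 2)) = -365.85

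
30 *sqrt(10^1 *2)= 134.16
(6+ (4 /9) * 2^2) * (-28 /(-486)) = 980 /2187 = 0.45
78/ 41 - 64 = -2546/ 41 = -62.10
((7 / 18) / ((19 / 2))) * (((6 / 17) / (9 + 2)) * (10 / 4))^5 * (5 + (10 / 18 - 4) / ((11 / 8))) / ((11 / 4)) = 3412500 / 27668996154547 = 0.00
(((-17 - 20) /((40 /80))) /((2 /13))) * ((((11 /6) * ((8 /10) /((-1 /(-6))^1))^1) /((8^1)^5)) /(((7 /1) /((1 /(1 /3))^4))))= -428571 /286720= -1.49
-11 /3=-3.67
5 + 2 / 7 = 37 / 7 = 5.29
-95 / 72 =-1.32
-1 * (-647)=647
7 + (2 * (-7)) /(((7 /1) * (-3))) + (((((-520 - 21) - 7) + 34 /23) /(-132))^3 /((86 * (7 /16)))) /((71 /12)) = 7.99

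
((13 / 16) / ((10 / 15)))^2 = 1521 / 1024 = 1.49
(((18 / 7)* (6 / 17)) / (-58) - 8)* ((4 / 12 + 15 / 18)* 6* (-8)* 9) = 1991664 / 493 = 4039.89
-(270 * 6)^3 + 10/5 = -4251527998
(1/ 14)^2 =1/ 196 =0.01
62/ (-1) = -62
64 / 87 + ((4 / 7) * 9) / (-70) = 14114 / 21315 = 0.66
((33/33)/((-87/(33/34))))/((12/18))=-33/1972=-0.02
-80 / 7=-11.43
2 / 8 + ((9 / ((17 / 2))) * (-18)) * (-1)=1313 / 68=19.31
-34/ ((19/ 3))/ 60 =-0.09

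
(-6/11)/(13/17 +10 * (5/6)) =-153/2552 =-0.06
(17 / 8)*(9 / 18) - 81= -1279 / 16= -79.94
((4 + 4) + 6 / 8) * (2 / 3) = 35 / 6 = 5.83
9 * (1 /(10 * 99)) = 1 /110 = 0.01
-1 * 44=-44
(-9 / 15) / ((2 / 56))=-16.80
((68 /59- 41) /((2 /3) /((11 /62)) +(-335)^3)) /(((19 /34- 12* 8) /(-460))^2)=69009260352 /2802831809394419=0.00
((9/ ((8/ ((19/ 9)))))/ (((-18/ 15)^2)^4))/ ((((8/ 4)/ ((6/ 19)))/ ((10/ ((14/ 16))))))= 1953125/ 1959552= 1.00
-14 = -14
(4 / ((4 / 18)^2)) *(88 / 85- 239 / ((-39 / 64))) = 31852.47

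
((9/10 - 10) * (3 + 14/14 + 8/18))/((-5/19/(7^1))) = 48412/45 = 1075.82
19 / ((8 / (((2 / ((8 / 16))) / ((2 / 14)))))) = 133 / 2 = 66.50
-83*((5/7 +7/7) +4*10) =-24236/7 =-3462.29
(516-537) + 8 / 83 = -1735 / 83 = -20.90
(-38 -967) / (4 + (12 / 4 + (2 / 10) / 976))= -1634800 / 11387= -143.57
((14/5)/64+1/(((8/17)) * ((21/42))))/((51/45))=2061/544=3.79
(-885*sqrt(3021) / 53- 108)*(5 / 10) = -885*sqrt(3021) / 106- 54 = -512.89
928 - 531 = 397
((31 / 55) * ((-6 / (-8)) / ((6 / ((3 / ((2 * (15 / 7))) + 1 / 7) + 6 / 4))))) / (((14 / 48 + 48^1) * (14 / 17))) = 64821 / 15617525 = 0.00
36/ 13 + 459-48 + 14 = 5561/ 13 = 427.77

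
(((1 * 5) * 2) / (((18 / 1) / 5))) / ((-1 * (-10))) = 5 / 18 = 0.28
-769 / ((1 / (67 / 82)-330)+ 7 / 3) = 154569 / 65615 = 2.36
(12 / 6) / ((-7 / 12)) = -24 / 7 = -3.43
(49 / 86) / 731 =49 / 62866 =0.00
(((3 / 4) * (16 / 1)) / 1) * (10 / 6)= 20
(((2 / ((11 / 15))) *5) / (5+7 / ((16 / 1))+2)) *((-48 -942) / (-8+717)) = -216000 / 84371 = -2.56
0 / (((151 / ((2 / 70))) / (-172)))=0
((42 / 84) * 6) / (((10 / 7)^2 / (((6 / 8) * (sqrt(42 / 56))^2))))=1323 / 1600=0.83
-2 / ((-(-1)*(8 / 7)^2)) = -49 / 32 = -1.53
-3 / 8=-0.38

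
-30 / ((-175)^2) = -6 / 6125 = -0.00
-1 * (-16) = 16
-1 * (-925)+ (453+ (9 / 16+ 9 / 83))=1830875 / 1328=1378.67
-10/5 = -2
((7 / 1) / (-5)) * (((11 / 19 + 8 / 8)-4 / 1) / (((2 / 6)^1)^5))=78246 / 95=823.64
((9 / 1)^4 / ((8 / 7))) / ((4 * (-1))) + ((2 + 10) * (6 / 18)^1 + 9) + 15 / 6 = -45431 / 32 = -1419.72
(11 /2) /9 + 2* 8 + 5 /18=152 /9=16.89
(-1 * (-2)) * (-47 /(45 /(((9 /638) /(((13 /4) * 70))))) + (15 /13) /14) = 0.16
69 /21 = 23 /7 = 3.29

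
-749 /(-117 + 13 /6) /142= 2247 /48919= 0.05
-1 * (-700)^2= -490000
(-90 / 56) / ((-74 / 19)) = 0.41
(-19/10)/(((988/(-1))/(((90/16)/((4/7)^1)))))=63/3328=0.02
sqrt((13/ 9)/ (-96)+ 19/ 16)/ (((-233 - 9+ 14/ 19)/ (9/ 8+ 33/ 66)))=-0.01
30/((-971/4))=-120/971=-0.12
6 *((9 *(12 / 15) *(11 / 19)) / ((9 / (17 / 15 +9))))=704 / 25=28.16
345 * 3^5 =83835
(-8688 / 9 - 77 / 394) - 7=-1149529 / 1182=-972.53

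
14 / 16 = 7 / 8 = 0.88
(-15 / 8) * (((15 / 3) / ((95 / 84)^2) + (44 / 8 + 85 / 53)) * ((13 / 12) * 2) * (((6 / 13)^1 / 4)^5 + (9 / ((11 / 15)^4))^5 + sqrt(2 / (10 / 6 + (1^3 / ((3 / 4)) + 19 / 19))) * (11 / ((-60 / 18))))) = -491575037905702111902118555276349039521143 / 376452460929647450733810173146112 + 903946329 * sqrt(2) / 12245120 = -1305808965.60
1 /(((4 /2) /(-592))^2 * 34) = 43808 /17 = 2576.94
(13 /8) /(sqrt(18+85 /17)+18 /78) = -507 /31024+2197 * sqrt(23) /31024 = 0.32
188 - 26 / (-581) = 109254 / 581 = 188.04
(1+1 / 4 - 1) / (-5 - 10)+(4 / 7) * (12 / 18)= 51 / 140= 0.36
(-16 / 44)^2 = 16 / 121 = 0.13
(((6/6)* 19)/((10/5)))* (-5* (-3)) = 285/2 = 142.50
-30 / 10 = -3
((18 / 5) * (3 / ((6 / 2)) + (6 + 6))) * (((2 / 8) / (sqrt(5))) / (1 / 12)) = 62.79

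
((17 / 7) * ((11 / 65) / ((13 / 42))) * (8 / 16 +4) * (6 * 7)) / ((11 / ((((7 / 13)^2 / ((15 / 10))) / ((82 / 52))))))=1259496 / 450385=2.80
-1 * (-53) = 53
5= 5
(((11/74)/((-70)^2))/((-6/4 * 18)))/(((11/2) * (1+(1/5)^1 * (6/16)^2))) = -0.00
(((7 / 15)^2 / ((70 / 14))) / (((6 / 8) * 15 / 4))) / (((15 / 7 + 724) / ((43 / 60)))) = 58996 / 3859903125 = 0.00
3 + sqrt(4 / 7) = 2*sqrt(7) / 7 + 3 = 3.76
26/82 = 0.32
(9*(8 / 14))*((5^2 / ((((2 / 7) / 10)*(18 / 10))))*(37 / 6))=46250 / 3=15416.67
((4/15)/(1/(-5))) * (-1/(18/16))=32/27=1.19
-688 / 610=-344 / 305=-1.13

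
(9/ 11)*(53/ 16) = 477/ 176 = 2.71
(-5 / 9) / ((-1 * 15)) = 1 / 27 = 0.04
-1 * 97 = -97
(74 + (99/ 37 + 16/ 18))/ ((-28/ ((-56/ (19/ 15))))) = 258290/ 2109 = 122.47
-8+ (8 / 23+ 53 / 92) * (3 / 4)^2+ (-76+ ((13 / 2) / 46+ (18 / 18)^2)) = -121203 / 1472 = -82.34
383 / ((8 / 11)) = 4213 / 8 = 526.62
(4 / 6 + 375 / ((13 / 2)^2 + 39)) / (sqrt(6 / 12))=206 * sqrt(2) / 39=7.47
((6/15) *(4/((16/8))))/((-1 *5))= -4/25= -0.16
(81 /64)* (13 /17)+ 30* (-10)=-325347 /1088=-299.03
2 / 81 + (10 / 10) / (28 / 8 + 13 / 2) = 101 / 810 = 0.12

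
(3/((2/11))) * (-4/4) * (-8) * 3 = 396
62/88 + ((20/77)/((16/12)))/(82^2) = 91198/129437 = 0.70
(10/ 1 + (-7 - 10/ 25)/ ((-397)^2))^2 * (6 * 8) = 2980843634427312/ 621014922025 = 4799.95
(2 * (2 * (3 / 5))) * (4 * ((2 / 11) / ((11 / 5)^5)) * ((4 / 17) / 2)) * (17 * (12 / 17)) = 1440000 / 30116537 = 0.05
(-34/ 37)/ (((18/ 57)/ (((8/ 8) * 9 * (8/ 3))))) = -69.84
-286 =-286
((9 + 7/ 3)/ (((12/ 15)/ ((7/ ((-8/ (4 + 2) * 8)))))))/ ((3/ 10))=-2975/ 96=-30.99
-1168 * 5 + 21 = -5819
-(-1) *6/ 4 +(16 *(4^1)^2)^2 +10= 131095/ 2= 65547.50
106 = 106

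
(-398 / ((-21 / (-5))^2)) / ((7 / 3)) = -9950 / 1029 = -9.67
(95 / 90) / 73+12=15787 / 1314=12.01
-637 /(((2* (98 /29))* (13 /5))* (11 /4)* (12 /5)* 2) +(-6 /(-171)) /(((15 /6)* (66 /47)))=-205873 /75240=-2.74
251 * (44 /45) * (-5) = -11044 /9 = -1227.11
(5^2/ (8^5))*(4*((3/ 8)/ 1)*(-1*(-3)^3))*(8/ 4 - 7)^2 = 0.77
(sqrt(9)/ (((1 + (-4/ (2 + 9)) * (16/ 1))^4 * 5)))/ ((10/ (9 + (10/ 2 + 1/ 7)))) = 4348377/ 2761668350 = 0.00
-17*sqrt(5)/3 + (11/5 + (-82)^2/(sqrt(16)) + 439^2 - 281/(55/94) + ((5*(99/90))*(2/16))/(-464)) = 79183024803/408320 - 17*sqrt(5)/3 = 193911.27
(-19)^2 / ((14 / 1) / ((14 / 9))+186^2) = 361 / 34605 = 0.01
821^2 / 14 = 674041 / 14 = 48145.79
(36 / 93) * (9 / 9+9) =120 / 31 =3.87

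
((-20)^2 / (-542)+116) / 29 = 31236 / 7859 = 3.97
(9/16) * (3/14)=27/224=0.12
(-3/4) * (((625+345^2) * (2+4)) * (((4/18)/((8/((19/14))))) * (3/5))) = -682005/56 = -12178.66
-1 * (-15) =15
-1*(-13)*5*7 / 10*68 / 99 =3094 / 99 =31.25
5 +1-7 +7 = 6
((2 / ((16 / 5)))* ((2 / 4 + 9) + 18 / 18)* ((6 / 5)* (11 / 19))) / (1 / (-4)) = -693 / 38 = -18.24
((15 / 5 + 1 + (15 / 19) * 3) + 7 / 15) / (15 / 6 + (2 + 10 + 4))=3896 / 10545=0.37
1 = 1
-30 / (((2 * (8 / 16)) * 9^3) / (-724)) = 7240 / 243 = 29.79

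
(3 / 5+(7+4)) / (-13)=-58 / 65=-0.89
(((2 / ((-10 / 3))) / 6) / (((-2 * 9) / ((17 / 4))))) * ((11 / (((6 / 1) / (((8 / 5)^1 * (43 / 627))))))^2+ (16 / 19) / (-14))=-214013 / 460545750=-0.00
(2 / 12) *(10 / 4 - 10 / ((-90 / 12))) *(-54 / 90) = -23 / 60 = -0.38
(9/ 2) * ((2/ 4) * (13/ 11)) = 117/ 44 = 2.66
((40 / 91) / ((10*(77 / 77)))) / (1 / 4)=16 / 91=0.18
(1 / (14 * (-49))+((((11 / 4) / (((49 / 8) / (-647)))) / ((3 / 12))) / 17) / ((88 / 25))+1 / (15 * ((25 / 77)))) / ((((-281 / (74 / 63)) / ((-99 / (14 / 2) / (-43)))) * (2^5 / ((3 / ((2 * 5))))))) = 34199050457 / 138093707080000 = 0.00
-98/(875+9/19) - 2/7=-0.40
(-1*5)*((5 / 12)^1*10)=-125 / 6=-20.83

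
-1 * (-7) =7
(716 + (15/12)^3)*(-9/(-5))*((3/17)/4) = 1240623/21760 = 57.01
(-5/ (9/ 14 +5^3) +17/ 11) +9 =203274/ 19349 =10.51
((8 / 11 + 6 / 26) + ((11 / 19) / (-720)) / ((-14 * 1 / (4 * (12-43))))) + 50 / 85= 179151949 / 116396280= 1.54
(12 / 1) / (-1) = -12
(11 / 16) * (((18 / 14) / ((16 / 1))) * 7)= 99 / 256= 0.39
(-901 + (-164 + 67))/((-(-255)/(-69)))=22954/85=270.05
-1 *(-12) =12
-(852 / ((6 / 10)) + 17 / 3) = -4277 / 3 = -1425.67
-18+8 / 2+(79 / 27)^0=-13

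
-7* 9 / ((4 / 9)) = -567 / 4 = -141.75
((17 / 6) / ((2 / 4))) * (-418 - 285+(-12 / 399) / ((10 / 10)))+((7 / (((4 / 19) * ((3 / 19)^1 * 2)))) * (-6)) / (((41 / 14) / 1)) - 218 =-144533617 / 32718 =-4417.56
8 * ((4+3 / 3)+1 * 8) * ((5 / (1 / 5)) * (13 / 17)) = 33800 / 17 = 1988.24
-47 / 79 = -0.59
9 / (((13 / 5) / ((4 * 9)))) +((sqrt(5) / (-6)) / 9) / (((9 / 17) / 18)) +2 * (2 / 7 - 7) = 10118 / 91 - 17 * sqrt(5) / 27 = 109.78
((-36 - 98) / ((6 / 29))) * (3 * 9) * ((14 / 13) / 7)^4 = -279792 / 28561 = -9.80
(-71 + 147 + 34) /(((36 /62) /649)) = 1106545 /9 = 122949.44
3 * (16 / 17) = 48 / 17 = 2.82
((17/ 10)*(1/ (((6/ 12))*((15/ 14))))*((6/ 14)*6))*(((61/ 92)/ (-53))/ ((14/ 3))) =-0.02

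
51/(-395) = -51/395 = -0.13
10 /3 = 3.33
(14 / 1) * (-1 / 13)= -14 / 13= -1.08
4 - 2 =2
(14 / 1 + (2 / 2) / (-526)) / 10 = 7363 / 5260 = 1.40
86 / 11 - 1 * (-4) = 130 / 11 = 11.82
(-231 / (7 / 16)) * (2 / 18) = -176 / 3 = -58.67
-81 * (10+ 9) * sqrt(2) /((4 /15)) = -23085 * sqrt(2) /4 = -8161.78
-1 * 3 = -3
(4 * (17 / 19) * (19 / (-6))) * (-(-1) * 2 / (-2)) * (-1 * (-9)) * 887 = 90474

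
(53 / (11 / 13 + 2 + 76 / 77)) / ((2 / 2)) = 53053 / 3837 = 13.83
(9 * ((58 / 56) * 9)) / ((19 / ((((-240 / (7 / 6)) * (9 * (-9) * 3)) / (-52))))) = -51372630 / 12103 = -4244.62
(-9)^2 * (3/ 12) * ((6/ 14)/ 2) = 243/ 56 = 4.34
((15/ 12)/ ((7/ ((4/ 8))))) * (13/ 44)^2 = 845/ 108416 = 0.01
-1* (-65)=65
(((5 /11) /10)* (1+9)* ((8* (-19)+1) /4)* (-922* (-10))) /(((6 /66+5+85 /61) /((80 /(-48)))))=530783875 /13053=40663.75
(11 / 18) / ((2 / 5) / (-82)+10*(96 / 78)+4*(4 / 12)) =0.04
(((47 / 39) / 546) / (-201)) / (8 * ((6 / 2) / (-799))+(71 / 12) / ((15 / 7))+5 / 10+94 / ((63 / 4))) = -375530 / 314598152739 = -0.00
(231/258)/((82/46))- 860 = -859.50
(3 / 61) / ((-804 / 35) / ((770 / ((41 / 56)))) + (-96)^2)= 377300 / 70702834033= 0.00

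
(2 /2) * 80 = 80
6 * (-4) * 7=-168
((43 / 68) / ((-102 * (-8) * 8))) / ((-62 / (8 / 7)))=-43 / 24081792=-0.00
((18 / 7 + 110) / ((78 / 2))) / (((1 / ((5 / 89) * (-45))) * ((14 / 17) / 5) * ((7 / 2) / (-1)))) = 5023500 / 396851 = 12.66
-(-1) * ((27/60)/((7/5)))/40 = 9/1120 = 0.01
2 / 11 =0.18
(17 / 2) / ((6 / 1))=17 / 12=1.42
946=946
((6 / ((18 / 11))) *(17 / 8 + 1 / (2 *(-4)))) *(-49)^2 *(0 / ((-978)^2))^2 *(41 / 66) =0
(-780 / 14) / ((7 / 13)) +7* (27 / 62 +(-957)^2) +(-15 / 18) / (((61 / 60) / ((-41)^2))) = 1187789181155 / 185318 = 6409464.71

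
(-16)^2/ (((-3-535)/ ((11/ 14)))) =-0.37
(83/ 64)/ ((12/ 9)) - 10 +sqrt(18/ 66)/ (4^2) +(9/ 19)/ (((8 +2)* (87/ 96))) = -6329941/ 705280 +sqrt(33)/ 176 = -8.94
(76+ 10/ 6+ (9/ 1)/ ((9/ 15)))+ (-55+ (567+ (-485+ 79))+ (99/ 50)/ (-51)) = 506501/ 2550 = 198.63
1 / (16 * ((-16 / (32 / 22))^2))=1 / 1936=0.00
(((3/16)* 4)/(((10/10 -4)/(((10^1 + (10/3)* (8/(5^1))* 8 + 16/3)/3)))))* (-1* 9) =87/2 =43.50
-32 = -32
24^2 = 576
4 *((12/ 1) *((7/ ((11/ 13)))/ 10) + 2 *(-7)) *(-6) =5376/ 55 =97.75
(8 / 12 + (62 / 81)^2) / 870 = 4109 / 2854035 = 0.00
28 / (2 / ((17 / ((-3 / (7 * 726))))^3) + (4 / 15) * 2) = 5015408098174320 / 95531582822353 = 52.50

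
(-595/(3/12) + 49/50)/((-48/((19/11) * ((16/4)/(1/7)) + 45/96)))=2420.28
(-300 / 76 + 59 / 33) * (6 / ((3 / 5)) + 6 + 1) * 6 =-46036 / 209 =-220.27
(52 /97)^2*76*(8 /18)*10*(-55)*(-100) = 45210880000 /84681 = 533896.39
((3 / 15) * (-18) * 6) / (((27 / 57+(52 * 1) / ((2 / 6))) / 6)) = -4104 / 4955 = -0.83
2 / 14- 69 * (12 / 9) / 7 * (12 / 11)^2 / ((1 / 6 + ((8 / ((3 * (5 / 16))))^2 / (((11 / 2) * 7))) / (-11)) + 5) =-39827461 / 13326173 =-2.99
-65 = -65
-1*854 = -854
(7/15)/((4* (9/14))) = 49/270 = 0.18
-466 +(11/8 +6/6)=-463.62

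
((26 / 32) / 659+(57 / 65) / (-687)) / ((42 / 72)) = -20493 / 274658020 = -0.00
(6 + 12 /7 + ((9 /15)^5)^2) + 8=1074632093 /68359375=15.72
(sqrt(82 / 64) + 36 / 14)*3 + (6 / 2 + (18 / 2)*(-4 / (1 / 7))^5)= -1084253109 / 7 + 3*sqrt(82) / 8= -154893297.89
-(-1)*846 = 846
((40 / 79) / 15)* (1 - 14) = -104 / 237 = -0.44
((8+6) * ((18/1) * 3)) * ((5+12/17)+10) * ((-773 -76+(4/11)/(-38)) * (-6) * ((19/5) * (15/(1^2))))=644710039848/187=3447647271.91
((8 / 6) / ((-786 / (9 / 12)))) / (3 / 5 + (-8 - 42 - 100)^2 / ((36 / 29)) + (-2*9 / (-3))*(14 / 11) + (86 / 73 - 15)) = -4015 / 57181066914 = -0.00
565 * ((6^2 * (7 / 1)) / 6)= 23730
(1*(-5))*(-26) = 130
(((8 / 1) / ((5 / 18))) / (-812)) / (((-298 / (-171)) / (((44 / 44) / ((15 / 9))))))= -9234 / 756175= -0.01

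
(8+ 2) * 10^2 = 1000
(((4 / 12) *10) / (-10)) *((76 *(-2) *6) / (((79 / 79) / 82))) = 24928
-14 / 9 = -1.56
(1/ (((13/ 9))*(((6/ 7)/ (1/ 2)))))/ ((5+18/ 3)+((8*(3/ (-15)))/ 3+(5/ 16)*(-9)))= 1260/ 23881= 0.05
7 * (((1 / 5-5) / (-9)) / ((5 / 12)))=224 / 25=8.96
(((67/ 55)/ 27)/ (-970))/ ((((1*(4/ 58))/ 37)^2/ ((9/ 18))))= -77139043/ 11523600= -6.69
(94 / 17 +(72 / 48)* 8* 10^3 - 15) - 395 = 197124 / 17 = 11595.53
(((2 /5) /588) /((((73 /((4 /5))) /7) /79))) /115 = 158 /4407375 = 0.00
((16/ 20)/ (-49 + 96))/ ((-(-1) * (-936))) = -0.00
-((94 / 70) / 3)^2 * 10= -4418 / 2205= -2.00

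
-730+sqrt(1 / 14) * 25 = -730+25 * sqrt(14) / 14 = -723.32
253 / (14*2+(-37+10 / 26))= -3289 / 112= -29.37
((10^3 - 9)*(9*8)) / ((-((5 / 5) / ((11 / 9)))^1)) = -87208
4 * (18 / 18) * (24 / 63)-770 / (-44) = 19.02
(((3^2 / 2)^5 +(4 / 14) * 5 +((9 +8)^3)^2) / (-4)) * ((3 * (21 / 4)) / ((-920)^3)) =48665062071 / 398688256000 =0.12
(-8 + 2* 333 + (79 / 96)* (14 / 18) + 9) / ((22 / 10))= 2884205 / 9504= 303.47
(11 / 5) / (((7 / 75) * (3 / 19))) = 1045 / 7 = 149.29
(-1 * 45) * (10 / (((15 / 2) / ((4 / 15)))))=-16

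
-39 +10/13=-497/13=-38.23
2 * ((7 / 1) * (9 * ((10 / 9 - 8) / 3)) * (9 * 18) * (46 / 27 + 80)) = -3829616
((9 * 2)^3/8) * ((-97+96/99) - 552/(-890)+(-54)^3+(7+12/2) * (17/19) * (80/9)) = -10675619597529/93005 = -114785437.32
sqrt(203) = 14.25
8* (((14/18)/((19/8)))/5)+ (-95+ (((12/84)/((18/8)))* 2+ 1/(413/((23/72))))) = -88842101/941640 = -94.35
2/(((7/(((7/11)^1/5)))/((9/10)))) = 9/275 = 0.03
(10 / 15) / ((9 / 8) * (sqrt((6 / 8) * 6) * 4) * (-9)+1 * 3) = -36 * sqrt(2) / 6553-16 / 58977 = -0.01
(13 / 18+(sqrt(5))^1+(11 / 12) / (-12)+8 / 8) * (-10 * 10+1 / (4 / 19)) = -381 * sqrt(5) / 4 -10033 / 64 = -369.75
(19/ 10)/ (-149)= -19/ 1490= -0.01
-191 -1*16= -207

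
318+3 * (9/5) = 323.40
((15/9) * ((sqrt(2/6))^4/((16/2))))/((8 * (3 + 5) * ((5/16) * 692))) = 0.00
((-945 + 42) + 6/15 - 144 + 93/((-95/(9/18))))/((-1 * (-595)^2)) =28421/9609250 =0.00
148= 148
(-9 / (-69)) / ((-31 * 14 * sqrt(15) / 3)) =-3 * sqrt(15) / 49910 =-0.00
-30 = -30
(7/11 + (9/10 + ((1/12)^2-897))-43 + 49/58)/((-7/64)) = 861402772/100485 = 8572.45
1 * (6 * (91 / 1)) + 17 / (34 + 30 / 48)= 546.49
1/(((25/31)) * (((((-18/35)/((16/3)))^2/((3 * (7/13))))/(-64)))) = -43552768/3159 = -13786.88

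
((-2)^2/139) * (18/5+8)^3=780448/17375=44.92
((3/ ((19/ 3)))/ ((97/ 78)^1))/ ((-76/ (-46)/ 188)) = 1517724/ 35017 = 43.34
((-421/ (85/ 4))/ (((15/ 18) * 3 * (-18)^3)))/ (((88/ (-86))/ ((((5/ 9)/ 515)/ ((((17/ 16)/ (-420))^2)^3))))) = -22868551724727009280000/ 4184223448581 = -5465423155.75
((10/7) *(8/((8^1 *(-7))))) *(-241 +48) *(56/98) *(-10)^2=772000/343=2250.73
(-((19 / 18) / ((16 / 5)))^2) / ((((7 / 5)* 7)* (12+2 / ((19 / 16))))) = -171475 / 211341312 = -0.00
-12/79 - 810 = -64002/79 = -810.15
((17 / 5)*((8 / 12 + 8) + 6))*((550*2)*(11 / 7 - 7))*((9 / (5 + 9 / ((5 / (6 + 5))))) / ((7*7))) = -23449800 / 10633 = -2205.38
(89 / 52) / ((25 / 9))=801 / 1300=0.62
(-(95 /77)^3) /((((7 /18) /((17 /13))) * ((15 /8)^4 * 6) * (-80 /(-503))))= -15014735104 /28042539525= -0.54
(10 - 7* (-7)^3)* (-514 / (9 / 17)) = -21067318 / 9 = -2340813.11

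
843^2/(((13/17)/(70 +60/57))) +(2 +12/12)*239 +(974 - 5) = 16309810992/247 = 66031623.45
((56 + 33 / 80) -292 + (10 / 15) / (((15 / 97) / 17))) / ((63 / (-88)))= 257081 / 1134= 226.70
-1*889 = -889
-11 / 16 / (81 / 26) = -143 / 648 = -0.22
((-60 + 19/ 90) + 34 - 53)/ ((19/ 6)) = -7091/ 285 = -24.88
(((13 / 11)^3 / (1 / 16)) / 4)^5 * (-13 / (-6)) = 340693303901788078592 / 12531744508246953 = 27186.42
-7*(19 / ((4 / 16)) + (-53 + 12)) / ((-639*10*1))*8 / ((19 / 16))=3136 / 12141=0.26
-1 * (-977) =977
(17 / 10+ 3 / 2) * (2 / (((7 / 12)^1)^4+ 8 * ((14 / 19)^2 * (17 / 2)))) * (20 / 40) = 119771136 / 1386180845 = 0.09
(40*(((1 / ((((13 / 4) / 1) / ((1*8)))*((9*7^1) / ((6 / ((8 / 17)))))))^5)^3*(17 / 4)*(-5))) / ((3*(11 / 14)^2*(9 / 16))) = -5478763139966437905311418217293414400 / 232483834477053191807344446180462889731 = -0.02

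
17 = 17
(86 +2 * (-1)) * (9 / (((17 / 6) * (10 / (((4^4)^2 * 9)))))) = 1337720832 / 85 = 15737892.14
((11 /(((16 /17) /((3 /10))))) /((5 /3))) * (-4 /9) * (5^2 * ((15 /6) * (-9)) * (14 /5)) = 11781 /8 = 1472.62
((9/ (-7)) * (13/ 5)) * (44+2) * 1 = -5382/ 35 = -153.77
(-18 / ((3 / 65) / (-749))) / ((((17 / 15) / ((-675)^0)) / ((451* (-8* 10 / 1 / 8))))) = -19761241500 / 17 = -1162425970.59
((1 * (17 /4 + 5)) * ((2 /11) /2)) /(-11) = -37 /484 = -0.08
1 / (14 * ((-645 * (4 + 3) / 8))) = -4 / 31605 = -0.00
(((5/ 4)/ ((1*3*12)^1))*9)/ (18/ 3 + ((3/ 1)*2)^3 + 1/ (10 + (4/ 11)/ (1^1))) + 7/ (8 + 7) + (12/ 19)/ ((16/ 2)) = 31578061/ 57727320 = 0.55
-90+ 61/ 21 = -1829/ 21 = -87.10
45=45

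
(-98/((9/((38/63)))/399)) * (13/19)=-1793.04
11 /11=1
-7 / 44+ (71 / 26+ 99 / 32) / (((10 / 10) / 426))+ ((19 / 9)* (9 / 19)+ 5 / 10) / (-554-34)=2481.08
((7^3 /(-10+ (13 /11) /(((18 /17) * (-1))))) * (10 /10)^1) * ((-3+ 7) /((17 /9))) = -2444904 /37417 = -65.34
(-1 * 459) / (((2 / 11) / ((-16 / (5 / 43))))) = 1736856 / 5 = 347371.20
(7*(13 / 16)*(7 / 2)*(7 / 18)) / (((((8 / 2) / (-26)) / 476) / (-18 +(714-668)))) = -48286511 / 72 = -670645.99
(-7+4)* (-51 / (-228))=-51 / 76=-0.67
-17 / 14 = -1.21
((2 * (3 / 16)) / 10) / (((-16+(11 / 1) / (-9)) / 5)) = -27 / 2480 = -0.01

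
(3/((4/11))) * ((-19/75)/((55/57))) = -1083/500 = -2.17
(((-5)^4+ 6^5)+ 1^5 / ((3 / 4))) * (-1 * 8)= -201656 / 3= -67218.67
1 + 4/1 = 5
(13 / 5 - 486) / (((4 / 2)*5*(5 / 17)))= -41089 / 250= -164.36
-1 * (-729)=729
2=2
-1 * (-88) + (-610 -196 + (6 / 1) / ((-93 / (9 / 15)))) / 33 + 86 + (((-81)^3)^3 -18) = -767734059544149830911 / 5115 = -150094635296998989.43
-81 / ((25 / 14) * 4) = -567 / 50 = -11.34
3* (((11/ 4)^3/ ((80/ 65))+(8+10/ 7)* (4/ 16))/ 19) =414051/ 136192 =3.04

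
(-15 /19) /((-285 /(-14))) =-14 /361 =-0.04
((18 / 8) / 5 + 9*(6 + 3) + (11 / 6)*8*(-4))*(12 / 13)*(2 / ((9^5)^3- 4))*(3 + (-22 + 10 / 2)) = -38276 / 13382923586151925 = -0.00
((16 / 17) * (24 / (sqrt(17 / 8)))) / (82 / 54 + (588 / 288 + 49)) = 165888 * sqrt(34) / 3281017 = 0.29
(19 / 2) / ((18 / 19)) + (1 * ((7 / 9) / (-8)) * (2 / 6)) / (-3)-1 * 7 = 1969 / 648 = 3.04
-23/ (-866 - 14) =23/ 880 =0.03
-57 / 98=-0.58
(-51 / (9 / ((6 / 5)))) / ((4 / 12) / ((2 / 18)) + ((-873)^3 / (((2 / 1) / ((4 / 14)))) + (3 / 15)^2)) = 1190 / 16633464893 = 0.00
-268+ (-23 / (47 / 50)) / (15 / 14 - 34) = -5790656 / 21667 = -267.26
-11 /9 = -1.22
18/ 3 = 6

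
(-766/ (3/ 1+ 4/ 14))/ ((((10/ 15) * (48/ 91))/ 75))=-18297825/ 368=-49722.35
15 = 15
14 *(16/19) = 224/19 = 11.79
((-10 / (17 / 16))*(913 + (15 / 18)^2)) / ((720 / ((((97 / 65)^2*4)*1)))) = -106.39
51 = 51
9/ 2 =4.50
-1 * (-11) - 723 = -712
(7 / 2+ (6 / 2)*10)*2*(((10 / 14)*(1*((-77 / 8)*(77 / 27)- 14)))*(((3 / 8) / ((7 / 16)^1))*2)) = -428465 / 126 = -3400.52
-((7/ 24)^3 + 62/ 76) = -220789/ 262656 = -0.84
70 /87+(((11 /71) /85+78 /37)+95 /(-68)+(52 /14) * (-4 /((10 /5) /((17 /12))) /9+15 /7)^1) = 284681260201 /34268637060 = 8.31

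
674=674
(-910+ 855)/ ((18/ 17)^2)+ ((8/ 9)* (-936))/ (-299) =-344849/ 7452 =-46.28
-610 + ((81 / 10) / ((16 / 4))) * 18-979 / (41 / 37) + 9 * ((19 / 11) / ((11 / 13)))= -142744431 / 99220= -1438.67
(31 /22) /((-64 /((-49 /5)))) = 1519 /7040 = 0.22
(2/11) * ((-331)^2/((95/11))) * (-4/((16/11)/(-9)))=10846539/190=57087.05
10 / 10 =1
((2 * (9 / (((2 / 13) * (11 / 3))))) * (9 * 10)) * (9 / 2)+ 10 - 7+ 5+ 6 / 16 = 1137977 / 88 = 12931.56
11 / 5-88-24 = -109.80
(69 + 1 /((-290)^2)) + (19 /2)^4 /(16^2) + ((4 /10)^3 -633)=-229126329867 /430592000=-532.12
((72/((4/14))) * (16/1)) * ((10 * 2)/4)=20160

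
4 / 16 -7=-6.75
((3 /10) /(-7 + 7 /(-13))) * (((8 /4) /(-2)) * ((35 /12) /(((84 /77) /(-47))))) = -5.00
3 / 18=1 / 6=0.17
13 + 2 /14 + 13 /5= 551 /35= 15.74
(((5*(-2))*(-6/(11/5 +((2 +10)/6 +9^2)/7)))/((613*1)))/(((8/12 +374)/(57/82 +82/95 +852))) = 698167995/44012708536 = 0.02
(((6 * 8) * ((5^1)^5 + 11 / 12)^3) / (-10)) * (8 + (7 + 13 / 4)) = -3852998025059663 / 1440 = -2675693072958.10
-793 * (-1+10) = -7137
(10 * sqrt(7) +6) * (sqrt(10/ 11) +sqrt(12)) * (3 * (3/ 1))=18 * (3 +5 * sqrt(7)) * (sqrt(110) +22 * sqrt(3))/ 11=1290.45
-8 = -8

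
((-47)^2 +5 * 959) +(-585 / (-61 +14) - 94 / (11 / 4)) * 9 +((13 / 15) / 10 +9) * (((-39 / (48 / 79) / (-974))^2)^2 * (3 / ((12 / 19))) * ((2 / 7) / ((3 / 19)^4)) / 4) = 141260478972855230146071958189 / 20747730883489169198284800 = 6808.48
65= 65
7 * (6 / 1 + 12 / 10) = 252 / 5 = 50.40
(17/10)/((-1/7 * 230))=-119/2300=-0.05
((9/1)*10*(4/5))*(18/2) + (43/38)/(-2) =49205/76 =647.43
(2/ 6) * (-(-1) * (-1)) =-1/ 3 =-0.33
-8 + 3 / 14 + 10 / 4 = -37 / 7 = -5.29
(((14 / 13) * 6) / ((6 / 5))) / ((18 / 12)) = 140 / 39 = 3.59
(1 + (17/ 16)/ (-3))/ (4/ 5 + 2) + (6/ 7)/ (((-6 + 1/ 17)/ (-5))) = 64615/ 67872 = 0.95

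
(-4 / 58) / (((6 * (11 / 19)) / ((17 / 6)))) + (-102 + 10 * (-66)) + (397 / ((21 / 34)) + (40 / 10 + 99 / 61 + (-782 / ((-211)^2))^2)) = -552421918146867179 / 4859827837504794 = -113.67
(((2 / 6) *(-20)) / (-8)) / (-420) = -1 / 504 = -0.00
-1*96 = -96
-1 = -1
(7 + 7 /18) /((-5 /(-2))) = 133 /45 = 2.96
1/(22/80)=40/11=3.64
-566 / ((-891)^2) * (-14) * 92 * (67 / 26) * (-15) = -122108840 / 3440151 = -35.50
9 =9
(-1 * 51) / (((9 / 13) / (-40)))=8840 / 3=2946.67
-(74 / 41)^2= -3.26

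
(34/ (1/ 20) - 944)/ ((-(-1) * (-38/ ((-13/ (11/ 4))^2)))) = 32448/ 209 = 155.25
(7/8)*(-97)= -679/8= -84.88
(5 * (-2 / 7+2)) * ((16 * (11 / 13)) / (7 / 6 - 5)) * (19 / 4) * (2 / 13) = -601920 / 27209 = -22.12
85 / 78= 1.09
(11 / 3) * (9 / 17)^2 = 297 / 289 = 1.03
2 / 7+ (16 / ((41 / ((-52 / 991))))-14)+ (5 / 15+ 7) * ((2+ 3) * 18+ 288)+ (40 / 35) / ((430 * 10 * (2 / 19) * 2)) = 240952921227 / 87356650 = 2758.27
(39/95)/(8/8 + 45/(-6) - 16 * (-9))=78/26125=0.00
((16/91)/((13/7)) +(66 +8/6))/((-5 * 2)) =-17093/2535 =-6.74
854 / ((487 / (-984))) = -1725.54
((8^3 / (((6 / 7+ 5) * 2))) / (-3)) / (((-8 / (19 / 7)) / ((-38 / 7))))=-23104 / 861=-26.83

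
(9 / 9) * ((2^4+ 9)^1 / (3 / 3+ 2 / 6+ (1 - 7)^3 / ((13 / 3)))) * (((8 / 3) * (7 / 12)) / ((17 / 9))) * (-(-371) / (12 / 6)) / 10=-506415 / 64328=-7.87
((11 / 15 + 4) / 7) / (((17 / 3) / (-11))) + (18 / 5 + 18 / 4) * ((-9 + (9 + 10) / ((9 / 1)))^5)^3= -9150025488890720395218733969 / 302482033571151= -30249814776977.21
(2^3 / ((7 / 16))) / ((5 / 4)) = 512 / 35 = 14.63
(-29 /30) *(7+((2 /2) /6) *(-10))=-232 /45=-5.16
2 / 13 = 0.15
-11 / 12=-0.92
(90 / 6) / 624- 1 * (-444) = 92357 / 208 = 444.02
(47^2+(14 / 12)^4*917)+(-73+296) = 5353589 / 1296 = 4130.86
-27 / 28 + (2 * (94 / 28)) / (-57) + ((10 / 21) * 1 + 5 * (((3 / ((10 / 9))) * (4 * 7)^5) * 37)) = 13720139789369 / 1596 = 8596578815.39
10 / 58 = 5 / 29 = 0.17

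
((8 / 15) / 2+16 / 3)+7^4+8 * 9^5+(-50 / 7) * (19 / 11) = 182792711 / 385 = 474786.26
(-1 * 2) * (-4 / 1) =8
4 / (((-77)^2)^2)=4 / 35153041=0.00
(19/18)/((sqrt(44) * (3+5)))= 0.02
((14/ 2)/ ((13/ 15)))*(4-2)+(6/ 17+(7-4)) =4311/ 221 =19.51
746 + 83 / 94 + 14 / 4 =35268 / 47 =750.38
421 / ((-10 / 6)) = -1263 / 5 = -252.60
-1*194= -194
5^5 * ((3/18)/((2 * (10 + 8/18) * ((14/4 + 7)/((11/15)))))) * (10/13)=34375/25662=1.34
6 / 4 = 3 / 2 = 1.50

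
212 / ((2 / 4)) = 424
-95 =-95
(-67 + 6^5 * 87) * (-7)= -4735115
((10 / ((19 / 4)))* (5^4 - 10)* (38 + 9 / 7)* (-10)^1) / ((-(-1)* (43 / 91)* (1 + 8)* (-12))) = 73287500 / 7353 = 9967.02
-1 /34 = -0.03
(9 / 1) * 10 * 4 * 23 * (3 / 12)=2070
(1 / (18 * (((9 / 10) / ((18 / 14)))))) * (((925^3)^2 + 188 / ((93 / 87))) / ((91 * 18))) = 7468592123553938395 / 246078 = 30350507251984.89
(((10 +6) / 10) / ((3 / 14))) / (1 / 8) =896 / 15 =59.73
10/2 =5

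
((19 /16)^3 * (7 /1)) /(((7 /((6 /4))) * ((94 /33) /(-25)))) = -16976025 /770048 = -22.05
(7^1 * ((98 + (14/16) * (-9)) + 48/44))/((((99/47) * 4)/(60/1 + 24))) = 18486181/2904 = 6365.76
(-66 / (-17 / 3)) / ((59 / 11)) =2.17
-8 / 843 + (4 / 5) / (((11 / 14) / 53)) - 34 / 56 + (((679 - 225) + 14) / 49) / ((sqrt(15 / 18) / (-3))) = 69256147 / 1298220 - 1404 * sqrt(30) / 245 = 21.96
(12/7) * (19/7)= 228/49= 4.65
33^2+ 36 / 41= 44685 / 41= 1089.88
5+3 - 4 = 4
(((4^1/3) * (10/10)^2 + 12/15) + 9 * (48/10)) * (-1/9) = -136/27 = -5.04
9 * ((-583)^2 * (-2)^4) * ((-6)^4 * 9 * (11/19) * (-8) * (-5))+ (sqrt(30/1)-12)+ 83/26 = sqrt(30)+ 6530901550014209/494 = 13220448481815.62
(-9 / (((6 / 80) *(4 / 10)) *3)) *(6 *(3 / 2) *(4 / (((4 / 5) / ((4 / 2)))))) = -9000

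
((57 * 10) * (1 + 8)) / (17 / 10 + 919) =1900 / 341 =5.57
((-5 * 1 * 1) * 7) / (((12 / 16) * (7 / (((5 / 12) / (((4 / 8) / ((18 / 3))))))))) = -100 / 3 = -33.33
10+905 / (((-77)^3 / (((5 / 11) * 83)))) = 9.93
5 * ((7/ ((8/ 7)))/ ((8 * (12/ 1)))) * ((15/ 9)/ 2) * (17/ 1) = 20825/ 4608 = 4.52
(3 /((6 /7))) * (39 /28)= 39 /8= 4.88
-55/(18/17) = -935/18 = -51.94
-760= -760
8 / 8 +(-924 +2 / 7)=-6459 / 7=-922.71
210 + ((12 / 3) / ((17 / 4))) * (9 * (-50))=-3630 / 17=-213.53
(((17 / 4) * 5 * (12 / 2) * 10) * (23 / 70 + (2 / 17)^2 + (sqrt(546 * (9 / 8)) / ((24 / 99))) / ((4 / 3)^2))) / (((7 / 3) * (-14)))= -3408075 * sqrt(273) / 25088-311715 / 23324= -2257.89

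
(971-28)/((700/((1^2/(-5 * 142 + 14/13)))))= -12259/6451200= -0.00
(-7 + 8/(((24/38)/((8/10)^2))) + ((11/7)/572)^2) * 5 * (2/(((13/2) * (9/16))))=43988972/14533155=3.03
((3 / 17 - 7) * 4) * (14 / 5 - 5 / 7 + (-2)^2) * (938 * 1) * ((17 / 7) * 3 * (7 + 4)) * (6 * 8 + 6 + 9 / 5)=-121932794016 / 175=-696758822.95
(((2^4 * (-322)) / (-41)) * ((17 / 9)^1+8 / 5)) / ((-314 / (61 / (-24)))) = 19642 / 5535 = 3.55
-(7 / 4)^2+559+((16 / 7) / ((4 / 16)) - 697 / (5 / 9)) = -386131 / 560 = -689.52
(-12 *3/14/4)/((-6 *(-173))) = -3/4844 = -0.00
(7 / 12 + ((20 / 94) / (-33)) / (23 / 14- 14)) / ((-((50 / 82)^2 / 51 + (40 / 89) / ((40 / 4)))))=-1593784527391 / 142586484436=-11.18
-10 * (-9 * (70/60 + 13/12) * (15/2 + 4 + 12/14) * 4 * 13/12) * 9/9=303615/28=10843.39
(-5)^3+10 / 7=-865 / 7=-123.57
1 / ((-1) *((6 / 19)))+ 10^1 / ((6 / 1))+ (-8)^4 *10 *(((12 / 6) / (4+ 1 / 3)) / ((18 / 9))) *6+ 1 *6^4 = 58008.35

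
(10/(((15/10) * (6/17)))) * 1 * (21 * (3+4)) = 8330/3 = 2776.67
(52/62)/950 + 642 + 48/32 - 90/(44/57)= 85346243/161975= 526.91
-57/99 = -19/33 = -0.58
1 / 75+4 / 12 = 26 / 75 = 0.35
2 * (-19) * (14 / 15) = -532 / 15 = -35.47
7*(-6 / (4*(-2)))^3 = 2.95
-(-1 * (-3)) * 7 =-21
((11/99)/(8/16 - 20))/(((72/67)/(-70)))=2345/6318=0.37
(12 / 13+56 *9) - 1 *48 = 5940 / 13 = 456.92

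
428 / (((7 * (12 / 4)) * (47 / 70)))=4280 / 141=30.35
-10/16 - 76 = -613/8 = -76.62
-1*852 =-852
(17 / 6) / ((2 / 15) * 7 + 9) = 85 / 298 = 0.29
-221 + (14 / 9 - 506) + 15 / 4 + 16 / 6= -25885 / 36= -719.03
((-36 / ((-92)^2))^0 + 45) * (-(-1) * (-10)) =-460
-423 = -423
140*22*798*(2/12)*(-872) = -357206080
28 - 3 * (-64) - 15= 205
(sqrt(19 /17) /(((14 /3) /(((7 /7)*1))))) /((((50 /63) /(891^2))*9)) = 2381643*sqrt(323) /1700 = 25178.45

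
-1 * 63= -63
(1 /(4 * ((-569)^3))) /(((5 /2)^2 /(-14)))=14 /4605500225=0.00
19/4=4.75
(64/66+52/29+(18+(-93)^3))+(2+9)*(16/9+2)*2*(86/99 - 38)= -807422.26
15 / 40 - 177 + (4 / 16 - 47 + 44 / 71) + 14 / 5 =-624673 / 2840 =-219.96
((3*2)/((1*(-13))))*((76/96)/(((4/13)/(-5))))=95/16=5.94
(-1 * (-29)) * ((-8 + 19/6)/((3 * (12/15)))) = -58.40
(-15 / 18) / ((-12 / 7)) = 35 / 72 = 0.49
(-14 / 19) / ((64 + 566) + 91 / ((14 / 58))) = -14 / 19133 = -0.00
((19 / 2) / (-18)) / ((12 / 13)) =-247 / 432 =-0.57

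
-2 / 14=-1 / 7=-0.14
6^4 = 1296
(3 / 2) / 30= 1 / 20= 0.05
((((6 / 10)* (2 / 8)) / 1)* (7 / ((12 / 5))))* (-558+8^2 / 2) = -1841 / 8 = -230.12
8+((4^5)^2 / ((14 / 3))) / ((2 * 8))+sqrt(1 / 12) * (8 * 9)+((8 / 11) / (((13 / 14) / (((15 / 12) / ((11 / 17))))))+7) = 12 * sqrt(3)+154814017 / 11011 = 14080.73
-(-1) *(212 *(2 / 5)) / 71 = 424 / 355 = 1.19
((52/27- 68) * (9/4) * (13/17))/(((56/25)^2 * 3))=-1811875/239904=-7.55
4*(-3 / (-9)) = 4 / 3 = 1.33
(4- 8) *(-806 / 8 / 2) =403 / 2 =201.50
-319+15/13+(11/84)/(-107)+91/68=-314348651/993174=-316.51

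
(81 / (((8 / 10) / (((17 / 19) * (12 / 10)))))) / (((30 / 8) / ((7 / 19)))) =19278 / 1805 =10.68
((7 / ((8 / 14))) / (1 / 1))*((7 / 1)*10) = 1715 / 2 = 857.50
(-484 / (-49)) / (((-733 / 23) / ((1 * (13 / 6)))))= -72358 / 107751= -0.67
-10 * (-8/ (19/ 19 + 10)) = 80/ 11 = 7.27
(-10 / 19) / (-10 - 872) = 5 / 8379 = 0.00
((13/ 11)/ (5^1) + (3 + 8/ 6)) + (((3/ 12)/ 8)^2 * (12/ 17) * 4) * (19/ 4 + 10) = 3310613/ 718080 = 4.61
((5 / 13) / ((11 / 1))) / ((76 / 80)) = 100 / 2717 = 0.04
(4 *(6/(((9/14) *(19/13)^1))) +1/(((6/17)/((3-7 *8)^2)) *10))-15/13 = 12156451/14820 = 820.27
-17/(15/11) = -187/15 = -12.47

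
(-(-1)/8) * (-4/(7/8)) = -4/7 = -0.57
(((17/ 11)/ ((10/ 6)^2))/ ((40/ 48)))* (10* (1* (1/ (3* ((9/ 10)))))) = 136/ 55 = 2.47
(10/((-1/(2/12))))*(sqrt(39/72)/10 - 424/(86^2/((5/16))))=1325/44376 - sqrt(78)/72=-0.09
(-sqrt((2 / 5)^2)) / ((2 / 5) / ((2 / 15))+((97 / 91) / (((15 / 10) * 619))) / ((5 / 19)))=-337974 / 2538491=-0.13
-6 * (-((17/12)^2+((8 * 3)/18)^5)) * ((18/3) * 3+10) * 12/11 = 338618/297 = 1140.13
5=5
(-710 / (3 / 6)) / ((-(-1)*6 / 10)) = -7100 / 3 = -2366.67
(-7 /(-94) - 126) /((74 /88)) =-260414 /1739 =-149.75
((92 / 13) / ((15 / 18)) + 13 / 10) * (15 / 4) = 3819 / 104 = 36.72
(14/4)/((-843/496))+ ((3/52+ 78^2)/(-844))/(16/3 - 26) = -3923650957/2293850208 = -1.71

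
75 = 75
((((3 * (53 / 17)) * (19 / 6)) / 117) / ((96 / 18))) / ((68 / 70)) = 35245 / 721344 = 0.05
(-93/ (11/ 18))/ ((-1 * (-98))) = -837/ 539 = -1.55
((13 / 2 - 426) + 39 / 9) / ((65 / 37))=-92167 / 390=-236.33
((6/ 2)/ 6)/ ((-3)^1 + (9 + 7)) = 1/ 26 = 0.04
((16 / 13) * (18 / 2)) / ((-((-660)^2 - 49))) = -144 / 5662163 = -0.00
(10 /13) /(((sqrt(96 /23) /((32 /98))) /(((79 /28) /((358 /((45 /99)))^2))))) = 9875 * sqrt(138) /207448429188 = 0.00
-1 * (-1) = 1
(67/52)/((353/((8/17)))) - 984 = -76764658/78013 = -984.00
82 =82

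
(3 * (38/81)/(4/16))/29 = 152/783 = 0.19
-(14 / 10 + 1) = -12 / 5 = -2.40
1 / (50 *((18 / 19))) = 19 / 900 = 0.02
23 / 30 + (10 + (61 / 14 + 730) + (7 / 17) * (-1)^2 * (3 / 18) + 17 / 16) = 7104347 / 9520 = 746.25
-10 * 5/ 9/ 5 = -10/ 9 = -1.11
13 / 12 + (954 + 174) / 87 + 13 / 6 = 1881 / 116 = 16.22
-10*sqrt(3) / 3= -5.77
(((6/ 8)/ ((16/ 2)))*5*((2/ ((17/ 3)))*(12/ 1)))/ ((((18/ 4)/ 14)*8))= 0.77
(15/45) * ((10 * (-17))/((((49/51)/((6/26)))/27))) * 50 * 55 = -643747500/637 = -1010592.62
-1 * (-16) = 16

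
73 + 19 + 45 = 137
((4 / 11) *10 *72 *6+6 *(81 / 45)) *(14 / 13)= 1217916 / 715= 1703.38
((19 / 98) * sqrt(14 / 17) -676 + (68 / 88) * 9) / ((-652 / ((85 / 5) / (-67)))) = -250223 / 961048 + 19 * sqrt(238) / 4281032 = -0.26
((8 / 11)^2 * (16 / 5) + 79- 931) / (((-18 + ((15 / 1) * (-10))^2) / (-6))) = 514436 / 2266935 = 0.23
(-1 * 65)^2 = 4225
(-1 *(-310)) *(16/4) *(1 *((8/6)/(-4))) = -1240/3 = -413.33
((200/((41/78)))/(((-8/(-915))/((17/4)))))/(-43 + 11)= -15166125/2624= -5779.77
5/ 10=0.50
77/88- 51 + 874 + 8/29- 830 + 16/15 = -16643/3480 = -4.78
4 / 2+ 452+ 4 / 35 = 15894 / 35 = 454.11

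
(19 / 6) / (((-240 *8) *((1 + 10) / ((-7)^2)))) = -931 / 126720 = -0.01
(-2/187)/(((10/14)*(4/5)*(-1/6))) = 21/187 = 0.11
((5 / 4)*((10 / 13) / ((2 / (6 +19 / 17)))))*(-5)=-15125 / 884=-17.11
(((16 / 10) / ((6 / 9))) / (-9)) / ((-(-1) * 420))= -1 / 1575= -0.00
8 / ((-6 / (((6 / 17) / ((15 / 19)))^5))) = -0.02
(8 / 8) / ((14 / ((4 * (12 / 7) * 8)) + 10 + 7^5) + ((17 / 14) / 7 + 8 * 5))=9408 / 158594689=0.00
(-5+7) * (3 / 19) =6 / 19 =0.32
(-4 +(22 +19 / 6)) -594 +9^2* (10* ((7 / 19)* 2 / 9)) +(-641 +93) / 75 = -488133 / 950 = -513.82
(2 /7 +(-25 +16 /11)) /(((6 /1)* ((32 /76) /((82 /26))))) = -465063 /16016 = -29.04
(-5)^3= -125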